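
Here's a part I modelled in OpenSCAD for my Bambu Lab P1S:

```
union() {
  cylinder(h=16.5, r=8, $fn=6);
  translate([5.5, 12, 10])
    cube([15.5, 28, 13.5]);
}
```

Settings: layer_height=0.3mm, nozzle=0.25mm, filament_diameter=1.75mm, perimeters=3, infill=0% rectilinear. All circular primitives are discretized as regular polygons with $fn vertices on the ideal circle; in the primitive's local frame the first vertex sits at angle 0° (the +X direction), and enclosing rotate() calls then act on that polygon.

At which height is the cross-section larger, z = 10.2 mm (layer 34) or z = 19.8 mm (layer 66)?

layer 34 (z = 10.2 mm)

Layer 34 (z = 10.2): the r=8 cylinder gives a regular 6-gon of circumradius 8 (constant along its height) (area = (6/2)·8.000²·sin(360°/6) = 166.28 mm²); the 15.5×28 cube at (5.5, 12) contributes its full rectangle (area 434.00 mm²); Combining (union): the 2 present regions are separate (no shared area or edge), so areas and boundary lengths simply add and each stays a separate island — area = 600.28 mm². So its area = 600.28 mm². Layer 66 (z = 19.8): the cylinder does not reach this height (z outside [0, 16.5]); the 15.5×28 cube at (5.5, 12) contributes its full rectangle (area 434.00 mm²); Taking the union: only the 15.5×28 cube at (5.5, 12) is present, so the union is just that shape — area = 434.00 mm². So its area = 434.00 mm². Layer 34 is larger (600.28 vs 434.00 mm²).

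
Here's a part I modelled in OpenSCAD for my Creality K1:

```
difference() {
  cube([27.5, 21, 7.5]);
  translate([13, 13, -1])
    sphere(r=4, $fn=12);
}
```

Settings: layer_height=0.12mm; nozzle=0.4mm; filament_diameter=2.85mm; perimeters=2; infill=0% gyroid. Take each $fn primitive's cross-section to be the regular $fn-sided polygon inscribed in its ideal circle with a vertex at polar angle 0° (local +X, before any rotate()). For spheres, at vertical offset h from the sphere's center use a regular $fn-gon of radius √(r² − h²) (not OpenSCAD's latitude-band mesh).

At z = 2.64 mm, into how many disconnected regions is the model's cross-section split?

At z = 2.64 mm: the cube (footprint 27.5×21) is included at this height; the r=4 sphere at (13, 13) contributes a regular 12-gon of circumradius √(4²−3.64²) = 1.658; Taking the first minus the rest: starting from the 27.5×21 cube, the r=4 sphere at (13, 13) lies wholly inside it (removes its full 8.25 mm² and its 10.30 mm outline becomes a hole wall) — 1 connected region with 1 hole. The result has 1 disconnected region.

1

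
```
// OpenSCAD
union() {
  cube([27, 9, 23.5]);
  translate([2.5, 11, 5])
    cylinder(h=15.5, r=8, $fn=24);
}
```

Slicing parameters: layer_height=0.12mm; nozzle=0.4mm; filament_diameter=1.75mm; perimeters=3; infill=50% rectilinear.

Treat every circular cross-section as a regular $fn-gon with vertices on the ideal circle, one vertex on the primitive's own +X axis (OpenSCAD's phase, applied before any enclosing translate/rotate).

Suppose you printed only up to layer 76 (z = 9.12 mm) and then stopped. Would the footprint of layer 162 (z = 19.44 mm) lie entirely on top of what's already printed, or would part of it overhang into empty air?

Compare the two slices. At z = 9.12: the 27×9 cube contributes its full rectangle (area 243.00 mm²); the r=8 cylinder at (2.5, 11) contributes a regular 24-gon of circumradius 8 (area = (24/2)·8.000²·sin(360°/24) = 198.77 mm²); Combining (union): the regions partially overlap — summed areas 441.77 mm² minus the doubly-counted overlap 48.52 mm² gives 393.25 mm² — area = 393.25 mm². At z = 19.44: the 27×9 cube contributes its full rectangle (area 243.00 mm²); the cylinder at (2.5, 11): section is a regular 24-gon, circumradius r=8 (area = (24/2)·8.000²·sin(360°/24) = 198.77 mm²); Merging all regions: the regions partially overlap — summed areas 441.77 mm² minus the doubly-counted overlap 48.52 mm² gives 393.25 mm² — area = 393.25 mm². Checking containment: the cross-section at z = 19.44 is a subset of the cross-section at z = 9.12.

entirely on top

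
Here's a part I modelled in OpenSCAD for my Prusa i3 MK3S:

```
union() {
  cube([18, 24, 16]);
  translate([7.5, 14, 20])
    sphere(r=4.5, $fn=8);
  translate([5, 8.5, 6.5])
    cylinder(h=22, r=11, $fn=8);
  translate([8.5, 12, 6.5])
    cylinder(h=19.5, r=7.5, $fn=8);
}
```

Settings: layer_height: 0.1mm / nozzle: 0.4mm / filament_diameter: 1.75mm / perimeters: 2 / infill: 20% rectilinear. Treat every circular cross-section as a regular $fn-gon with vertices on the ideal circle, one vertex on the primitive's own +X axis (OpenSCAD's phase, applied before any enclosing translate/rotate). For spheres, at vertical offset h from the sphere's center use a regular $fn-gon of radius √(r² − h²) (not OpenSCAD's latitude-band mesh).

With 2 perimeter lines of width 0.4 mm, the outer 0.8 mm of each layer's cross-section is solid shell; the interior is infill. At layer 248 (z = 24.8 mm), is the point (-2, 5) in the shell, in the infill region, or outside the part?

infill

At z = 24.8 mm: the cube is not intersected at this z (z outside [0, 16]); the sphere at (7.5, 14) is absent (|z−center|=4.800 > r=4.5); the r=11 cylinder at (5, 8.5) contributes a regular 8-gon of circumradius 11; the cylinder at (8.5, 12): section is a regular 8-gon, circumradius r=7.5; Merging all regions: the regions partially overlap (shared area 142.67 mm²), so overlapping operands fuse into one piece — 1 connected region. Overall, the cross-section is a single solid region. The nearest boundary edge runs (-2.78, 0.72)→(-6.00, 8.50); distance from the point to it = 2.36 mm. The point is inside the cross-section and 2.36 mm from the nearest boundary — more than the 0.8 mm shell width (2 × 0.4), so it's in the infill interior.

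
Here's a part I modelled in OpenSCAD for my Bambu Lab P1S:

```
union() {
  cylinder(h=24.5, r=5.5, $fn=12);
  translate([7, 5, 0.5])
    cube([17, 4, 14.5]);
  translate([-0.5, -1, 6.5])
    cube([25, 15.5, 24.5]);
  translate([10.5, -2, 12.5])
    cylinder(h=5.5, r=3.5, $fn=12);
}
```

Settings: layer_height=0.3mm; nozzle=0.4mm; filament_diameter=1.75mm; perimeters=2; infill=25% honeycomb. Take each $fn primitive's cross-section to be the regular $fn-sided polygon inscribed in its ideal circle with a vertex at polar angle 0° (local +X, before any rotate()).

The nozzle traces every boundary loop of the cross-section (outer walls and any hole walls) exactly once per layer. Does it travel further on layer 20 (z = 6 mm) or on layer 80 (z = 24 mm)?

layer 80 (z = 24 mm)

Layer 20 (z = 6): the r=5.5 cylinder contributes a regular 12-gon of circumradius 5.5 (perimeter = 2·12·5.500·sin(180°/12) = 34.16 mm); the cube at (7, 5) is present — its section is the full 17×4 rectangle (perimeter 42.00 mm); the cube at (-0.5, -1) is absent (z outside [6.5, 31]); the cylinder at (10.5, -2) is not intersected at this z (z outside [12.5, 18]); Combining (union): the 2 present regions are separate (no shared area or edge), so areas and boundary lengths simply add and each stays a separate island — boundary = 76.16 mm. So its perimeter = 76.16 mm. Layer 80 (z = 24): the cylinder: section is a regular 12-gon, circumradius r=5.5 (perimeter = 2·12·5.500·sin(180°/12) = 34.16 mm); the cube at (7, 5) is absent (z outside [0.5, 15]); the cube at (-0.5, -1) (footprint 25×15.5) is included at this height (perimeter 81.00 mm); the cylinder at (10.5, -2) is not intersected at this z (z outside [12.5, 18]); Merging all regions: the regions partially overlap (shared area 31.27 mm²), so the edge portions inside another operand are dropped and the merged outline is re-measured after clipping — boundary = 92.97 mm. So its perimeter = 92.97 mm. Layer 80 is larger (92.97 vs 76.16 mm).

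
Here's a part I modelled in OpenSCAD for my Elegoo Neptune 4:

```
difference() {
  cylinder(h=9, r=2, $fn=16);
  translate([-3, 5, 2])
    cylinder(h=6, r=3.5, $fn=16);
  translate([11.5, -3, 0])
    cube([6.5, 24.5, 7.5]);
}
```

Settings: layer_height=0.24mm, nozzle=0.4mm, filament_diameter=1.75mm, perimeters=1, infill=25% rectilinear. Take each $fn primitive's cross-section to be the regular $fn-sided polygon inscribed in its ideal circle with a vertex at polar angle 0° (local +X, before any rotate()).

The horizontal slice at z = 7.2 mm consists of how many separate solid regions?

1

At z = 7.2 mm: the r=2 cylinder gives a regular 16-gon of circumradius 2 (constant along its height); the r=3.5 cylinder at (-3, 5) gives a regular 16-gon of circumradius 3.5 (constant along its height); the cube at (11.5, -3) (footprint 6.5×24.5) is included at this height; Taking the first minus the rest: starting from the r=2 cylinder, the r=3.5 cylinder at (-3, 5) misses the remaining region (no effect); the 6.5×24.5 cube at (11.5, -3) misses the remaining region (no effect) — 1 connected region. The result has 1 disconnected region.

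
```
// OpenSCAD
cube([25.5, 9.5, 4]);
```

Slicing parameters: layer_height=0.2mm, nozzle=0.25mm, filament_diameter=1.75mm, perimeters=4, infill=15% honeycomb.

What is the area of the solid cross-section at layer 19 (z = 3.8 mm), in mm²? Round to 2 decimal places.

242.25 mm²

At z = 3.8 mm: the cube (footprint 25.5×9.5) is included at this height (area 242.25 mm²). Overall, the cross-section is a single solid region. Net area = 242.25 mm².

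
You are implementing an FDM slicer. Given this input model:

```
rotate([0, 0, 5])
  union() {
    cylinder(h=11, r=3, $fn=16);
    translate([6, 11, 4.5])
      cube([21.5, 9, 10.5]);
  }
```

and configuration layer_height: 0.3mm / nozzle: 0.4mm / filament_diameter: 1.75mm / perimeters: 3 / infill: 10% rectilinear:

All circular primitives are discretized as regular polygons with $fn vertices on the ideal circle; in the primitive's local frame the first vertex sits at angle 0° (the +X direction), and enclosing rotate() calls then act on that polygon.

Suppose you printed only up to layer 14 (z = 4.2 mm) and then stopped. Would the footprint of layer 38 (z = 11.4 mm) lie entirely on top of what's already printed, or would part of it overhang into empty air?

part overhangs

Compare the two slices. At z = 4.2: the r=3 cylinder gives a regular 16-gon of circumradius 3 (constant along its height) (area = (16/2)·3.000²·sin(360°/16) = 27.55 mm²); the cube at (6, 11) is not intersected at this z (z outside [4.5, 15]); Combining (union): only the r=3 cylinder is present, so the union is just that shape — area = 27.55 mm²; (rotated 5° about Z; rotation is an isometry so areas/perimeters/island counts are preserved). At z = 11.4: the cylinder does not reach this height (z outside [0, 11]); the cube at (6, 11) is present — its section is the full 21.5×9 rectangle (area 193.50 mm²); Taking the union: only the 21.5×9 cube at (6, 11) is present, so the union is just that shape — area = 193.50 mm²; (whole slice rotated 5° about Z — lengths, areas and connectivity unchanged). Checking containment: at z = 11.4 the cross-section extends beyond the z = 4.2 cross-section by about 193.50 mm².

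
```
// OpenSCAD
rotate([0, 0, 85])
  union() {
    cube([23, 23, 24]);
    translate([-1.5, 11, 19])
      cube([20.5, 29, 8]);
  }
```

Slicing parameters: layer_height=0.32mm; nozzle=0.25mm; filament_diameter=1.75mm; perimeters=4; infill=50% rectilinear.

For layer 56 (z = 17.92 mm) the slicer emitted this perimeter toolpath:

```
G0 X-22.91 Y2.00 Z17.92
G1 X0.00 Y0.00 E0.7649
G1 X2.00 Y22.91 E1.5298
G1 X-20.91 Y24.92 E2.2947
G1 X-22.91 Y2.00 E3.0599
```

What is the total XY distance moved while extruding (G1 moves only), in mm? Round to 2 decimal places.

92.00 mm

Sum the Euclidean lengths of each G1 segment: total = 92.00 mm.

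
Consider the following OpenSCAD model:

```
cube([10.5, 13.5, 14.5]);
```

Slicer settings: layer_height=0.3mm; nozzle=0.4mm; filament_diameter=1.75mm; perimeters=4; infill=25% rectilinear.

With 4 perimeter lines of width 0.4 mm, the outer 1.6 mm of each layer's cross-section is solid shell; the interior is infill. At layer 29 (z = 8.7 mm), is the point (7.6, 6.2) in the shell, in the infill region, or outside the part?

At z = 8.7 mm: the cube (footprint 10.5×13.5) is included at this height. Overall, the cross-section is a single solid region. The nearest boundary edge runs (10.50, 0.00)→(10.50, 13.50); distance from the point to it = 2.90 mm. The point is inside the cross-section and 2.90 mm from the nearest boundary — more than the 1.6 mm shell width (4 × 0.4), so it's in the infill interior.

infill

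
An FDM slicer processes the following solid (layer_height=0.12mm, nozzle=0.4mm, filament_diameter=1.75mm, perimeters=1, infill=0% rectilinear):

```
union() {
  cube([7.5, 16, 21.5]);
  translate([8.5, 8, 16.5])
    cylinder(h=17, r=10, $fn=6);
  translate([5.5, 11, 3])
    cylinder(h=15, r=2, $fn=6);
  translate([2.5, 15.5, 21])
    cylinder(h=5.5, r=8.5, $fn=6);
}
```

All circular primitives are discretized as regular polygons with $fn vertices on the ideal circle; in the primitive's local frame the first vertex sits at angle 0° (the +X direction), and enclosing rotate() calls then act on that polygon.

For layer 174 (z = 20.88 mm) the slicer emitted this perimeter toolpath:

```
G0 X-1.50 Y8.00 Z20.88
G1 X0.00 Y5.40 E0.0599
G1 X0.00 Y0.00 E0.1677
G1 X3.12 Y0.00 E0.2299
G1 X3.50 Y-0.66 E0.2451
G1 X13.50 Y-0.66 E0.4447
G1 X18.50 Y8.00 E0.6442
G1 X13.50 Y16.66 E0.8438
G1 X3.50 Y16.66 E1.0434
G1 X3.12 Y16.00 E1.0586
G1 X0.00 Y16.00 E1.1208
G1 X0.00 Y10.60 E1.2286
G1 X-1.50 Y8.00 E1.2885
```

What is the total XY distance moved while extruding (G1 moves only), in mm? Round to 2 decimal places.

Sum the Euclidean lengths of each G1 segment: total = 64.57 mm.

64.57 mm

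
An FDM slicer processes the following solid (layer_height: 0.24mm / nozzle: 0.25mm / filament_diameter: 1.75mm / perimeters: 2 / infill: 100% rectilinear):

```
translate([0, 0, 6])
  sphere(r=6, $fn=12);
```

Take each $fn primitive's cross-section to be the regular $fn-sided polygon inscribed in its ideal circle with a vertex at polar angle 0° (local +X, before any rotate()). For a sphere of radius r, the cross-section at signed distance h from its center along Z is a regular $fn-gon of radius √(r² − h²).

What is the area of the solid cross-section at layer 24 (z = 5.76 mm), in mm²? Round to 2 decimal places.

At z = 5.76 mm: the sphere: section is a regular 12-gon, circumradius = √(r²−h²) = √(6²−0.24²) = 5.995 (area = (12/2)·5.995²·sin(360°/12) = 107.83 mm²). Overall, the cross-section is a single solid region. Net area = 107.83 mm².

107.83 mm²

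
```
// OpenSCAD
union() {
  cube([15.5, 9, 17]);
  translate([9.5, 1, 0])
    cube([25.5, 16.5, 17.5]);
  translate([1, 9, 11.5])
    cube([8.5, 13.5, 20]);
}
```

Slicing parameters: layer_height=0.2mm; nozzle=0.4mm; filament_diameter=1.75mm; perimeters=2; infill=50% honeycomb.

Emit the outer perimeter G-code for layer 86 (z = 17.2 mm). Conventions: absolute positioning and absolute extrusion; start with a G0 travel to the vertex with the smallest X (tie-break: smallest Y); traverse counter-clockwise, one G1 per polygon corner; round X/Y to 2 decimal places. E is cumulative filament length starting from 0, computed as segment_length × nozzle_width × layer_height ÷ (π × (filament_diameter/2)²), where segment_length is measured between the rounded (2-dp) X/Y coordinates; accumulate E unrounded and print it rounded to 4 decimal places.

At z = 17.2 mm: the cube is not intersected at this z (z outside [0, 17]); the 25.5×16.5 cube at (9.5, 1) contributes its full rectangle; the cube at (1, 9) (footprint 8.5×13.5) is included at this height; Taking the union: the 2 present regions share edge segments without overlapping in area, so areas simply add but the touching pieces fuse into one outline (the shared edge portions become interior and drop out of the boundary) — 1 connected region. The outline is a single polygon with 8 vertices. Extrusion per mm of travel: 0.4 × 0.2 / (π × 0.875²) = 0.033260. Accumulating E over each segment gives final E = 3.6919.

G0 X1.00 Y9.00 Z17.20
G1 X9.50 Y9.00 E0.2827
G1 X9.50 Y1.00 E0.5488
G1 X35.00 Y1.00 E1.3969
G1 X35.00 Y17.50 E1.9457
G1 X9.50 Y17.50 E2.7939
G1 X9.50 Y22.50 E2.9602
G1 X1.00 Y22.50 E3.2429
G1 X1.00 Y9.00 E3.6919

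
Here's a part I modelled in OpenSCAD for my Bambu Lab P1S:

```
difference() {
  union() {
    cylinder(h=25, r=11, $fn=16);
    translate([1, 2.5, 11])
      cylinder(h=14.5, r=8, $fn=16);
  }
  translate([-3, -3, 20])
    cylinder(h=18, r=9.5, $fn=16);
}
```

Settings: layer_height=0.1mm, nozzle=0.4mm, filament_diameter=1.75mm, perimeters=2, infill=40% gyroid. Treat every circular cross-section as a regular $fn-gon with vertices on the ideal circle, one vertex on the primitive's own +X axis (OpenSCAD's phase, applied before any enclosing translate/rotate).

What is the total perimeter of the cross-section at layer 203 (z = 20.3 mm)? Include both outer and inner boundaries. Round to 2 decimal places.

At z = 20.3 mm: the cylinder: section is a regular 16-gon, circumradius r=11 (perimeter = 2·16·11.000·sin(180°/16) = 68.67 mm); the r=8 cylinder at (1, 2.5) contributes a regular 16-gon of circumradius 8 (perimeter = 2·16·8.000·sin(180°/16) = 49.94 mm); Combining (union): the r=8 cylinder at (1, 2.5) lies entirely inside the r=11 cylinder, so the union is just the r=11 cylinder — boundary = 68.67 mm; the r=9.5 cylinder at (-3, -3) contributes a regular 16-gon of circumradius 9.5 (perimeter = 2·16·9.500·sin(180°/16) = 59.31 mm); Taking the first minus the rest: starting from the result so far, the r=9.5 cylinder at (-3, -3) partially overlaps it — only the 232.74 mm² overlap (of its 276.30 mm²) is removed, clipping the outline — boundary = 78.72 mm. Overall, the cross-section is a single solid region. Total boundary length (outer) = 78.72 mm.

78.72 mm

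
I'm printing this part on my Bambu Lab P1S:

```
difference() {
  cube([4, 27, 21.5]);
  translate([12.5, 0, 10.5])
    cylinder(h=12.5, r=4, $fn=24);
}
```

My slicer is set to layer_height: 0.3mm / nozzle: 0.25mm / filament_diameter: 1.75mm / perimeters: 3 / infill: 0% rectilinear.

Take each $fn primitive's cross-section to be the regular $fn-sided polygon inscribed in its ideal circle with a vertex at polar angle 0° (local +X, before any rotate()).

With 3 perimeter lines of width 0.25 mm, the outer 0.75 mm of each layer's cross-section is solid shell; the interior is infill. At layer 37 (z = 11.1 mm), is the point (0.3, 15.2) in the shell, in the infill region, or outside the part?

shell

At z = 11.1 mm: the cube (footprint 4×27) is included at this height; the r=4 cylinder at (12.5, 0) contributes a regular 24-gon of circumradius 4; Taking the first minus the rest: starting from the 4×27 cube, the r=4 cylinder at (12.5, 0) misses the remaining region (no effect) — 1 connected region. Overall, the cross-section is a single solid region. The nearest boundary edge runs (0.00, 0.00)→(0.00, 27.00); distance from the point to it = 0.30 mm. The point is inside the cross-section, 0.30 mm from the nearest boundary — within the 0.75 mm shell band (3 × 0.25).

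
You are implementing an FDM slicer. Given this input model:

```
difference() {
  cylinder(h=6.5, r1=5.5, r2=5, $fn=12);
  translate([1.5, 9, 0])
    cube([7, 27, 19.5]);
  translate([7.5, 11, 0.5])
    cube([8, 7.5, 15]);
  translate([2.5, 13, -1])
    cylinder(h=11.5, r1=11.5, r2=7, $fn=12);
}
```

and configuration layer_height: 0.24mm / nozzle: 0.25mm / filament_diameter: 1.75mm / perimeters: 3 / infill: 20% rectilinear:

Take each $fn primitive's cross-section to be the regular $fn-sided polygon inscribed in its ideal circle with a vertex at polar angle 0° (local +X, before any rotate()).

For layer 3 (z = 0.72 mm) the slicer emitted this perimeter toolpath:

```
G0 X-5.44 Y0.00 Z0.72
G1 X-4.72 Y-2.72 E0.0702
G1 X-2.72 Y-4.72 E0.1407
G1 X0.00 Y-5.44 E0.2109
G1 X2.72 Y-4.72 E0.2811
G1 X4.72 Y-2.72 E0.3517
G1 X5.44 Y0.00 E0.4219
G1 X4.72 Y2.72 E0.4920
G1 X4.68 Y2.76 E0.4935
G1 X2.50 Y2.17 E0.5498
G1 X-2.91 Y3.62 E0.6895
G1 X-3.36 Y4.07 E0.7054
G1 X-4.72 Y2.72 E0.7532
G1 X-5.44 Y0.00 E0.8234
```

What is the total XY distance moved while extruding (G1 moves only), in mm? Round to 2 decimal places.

Sum the Euclidean lengths of each G1 segment: total = 33.01 mm.

33.01 mm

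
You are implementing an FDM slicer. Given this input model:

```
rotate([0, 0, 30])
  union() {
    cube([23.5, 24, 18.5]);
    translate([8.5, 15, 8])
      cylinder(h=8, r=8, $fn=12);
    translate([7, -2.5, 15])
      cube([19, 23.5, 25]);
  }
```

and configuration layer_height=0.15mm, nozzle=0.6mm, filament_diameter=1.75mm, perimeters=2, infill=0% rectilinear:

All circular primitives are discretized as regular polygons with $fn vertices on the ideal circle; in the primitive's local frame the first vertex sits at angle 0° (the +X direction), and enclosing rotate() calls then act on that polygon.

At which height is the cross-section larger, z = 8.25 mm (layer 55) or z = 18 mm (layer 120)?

Layer 55 (z = 8.25): the cube is present — its section is the full 23.5×24 rectangle (area 564.00 mm²); the cylinder at (8.5, 15): section is a regular 12-gon, circumradius r=8 (area = (12/2)·8.000²·sin(360°/12) = 192.00 mm²); the cube at (7, -2.5) does not reach this height (z outside [15, 40]); Merging all regions: the r=8 cylinder at (8.5, 15) lies entirely inside the 23.5×24 cube, so the union is just the 23.5×24 cube — area = 564.00 mm²; (whole slice rotated 30° about Z — lengths, areas and connectivity unchanged). So its area = 564.00 mm². Layer 120 (z = 18): the cube (footprint 23.5×24) is included at this height (area 564.00 mm²); the cylinder at (8.5, 15) does not reach this height (z outside [8, 16]); the cube at (7, -2.5) is present — its section is the full 19×23.5 rectangle (area 446.50 mm²); Combining (union): the regions partially overlap — summed areas 1010.50 mm² minus the doubly-counted overlap 346.50 mm² gives 664.00 mm² — area = 664.00 mm²; (whole slice rotated 30° about Z — lengths, areas and connectivity unchanged). So its area = 664.00 mm². Layer 120 is larger (664.00 vs 564.00 mm²).

layer 120 (z = 18 mm)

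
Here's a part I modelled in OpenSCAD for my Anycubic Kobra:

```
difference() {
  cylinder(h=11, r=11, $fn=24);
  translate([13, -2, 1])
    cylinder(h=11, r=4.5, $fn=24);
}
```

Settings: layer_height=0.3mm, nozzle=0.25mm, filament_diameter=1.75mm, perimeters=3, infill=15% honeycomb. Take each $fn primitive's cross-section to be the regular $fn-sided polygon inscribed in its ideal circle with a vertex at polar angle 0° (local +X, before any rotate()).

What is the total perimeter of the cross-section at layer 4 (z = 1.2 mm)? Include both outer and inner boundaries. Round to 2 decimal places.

69.80 mm

At z = 1.2 mm: the cylinder: section is a regular 24-gon, circumradius r=11 (perimeter = 2·24·11.000·sin(180°/24) = 68.92 mm); the cylinder at (13, -2): section is a regular 24-gon, circumradius r=4.5 (perimeter = 2·24·4.500·sin(180°/24) = 28.19 mm); Subtracting the remaining from the first: starting from the r=11 cylinder, the r=4.5 cylinder at (13, -2) partially overlaps it — only the 10.87 mm² overlap (of its 62.89 mm²) is removed, clipping the outline — boundary = 69.80 mm. Overall, the cross-section is a single solid region. Total boundary length (outer) = 69.80 mm.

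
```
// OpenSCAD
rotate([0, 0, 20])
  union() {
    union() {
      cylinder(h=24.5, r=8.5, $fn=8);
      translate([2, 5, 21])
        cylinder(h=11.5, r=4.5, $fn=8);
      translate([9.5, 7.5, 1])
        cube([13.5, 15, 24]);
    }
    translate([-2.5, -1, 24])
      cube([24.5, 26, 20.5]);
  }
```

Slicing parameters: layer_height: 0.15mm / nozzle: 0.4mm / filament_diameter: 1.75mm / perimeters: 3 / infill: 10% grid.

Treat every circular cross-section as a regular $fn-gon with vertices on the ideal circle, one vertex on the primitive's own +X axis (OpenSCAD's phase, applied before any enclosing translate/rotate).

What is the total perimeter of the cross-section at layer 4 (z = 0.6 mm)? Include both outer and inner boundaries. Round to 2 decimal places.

52.04 mm

At z = 0.6 mm: the r=8.5 cylinder contributes a regular 8-gon of circumradius 8.5 (perimeter = 2·8·8.500·sin(180°/8) = 52.04 mm); the cylinder at (2, 5) is absent (z outside [21, 32.5]); the cube at (9.5, 7.5) does not reach this height (z outside [1, 25]); Taking the union: only the r=8.5 cylinder is present, so the union is just that shape — boundary = 52.04 mm; the cube at (-2.5, -1) does not reach this height (z outside [24, 44.5]); Taking the union: only that combined region is present, so the union is just that shape — boundary = 52.04 mm; (rotated 20° about Z; rotation is an isometry so areas/perimeters/island counts are preserved). Overall, the cross-section is a single solid region. Total boundary length (outer) = 52.04 mm.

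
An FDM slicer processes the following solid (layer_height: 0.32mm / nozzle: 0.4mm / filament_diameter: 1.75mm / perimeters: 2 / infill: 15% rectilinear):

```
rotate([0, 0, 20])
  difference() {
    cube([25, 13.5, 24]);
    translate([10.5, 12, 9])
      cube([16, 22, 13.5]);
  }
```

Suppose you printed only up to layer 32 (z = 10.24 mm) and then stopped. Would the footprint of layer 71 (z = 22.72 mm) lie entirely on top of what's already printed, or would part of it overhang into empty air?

part overhangs

Compare the two slices. At z = 10.24: the 25×13.5 cube contributes its full rectangle (area 337.50 mm²); the 16×22 cube at (10.5, 12) contributes its full rectangle (area 352.00 mm²); Subtracting the remaining from the first: starting from the 25×13.5 cube (337.50 mm²), the 16×22 cube at (10.5, 12) partially overlaps it — only the 21.75 mm² overlap (of its 352.00 mm²) is removed, clipping the outline — area = 315.75 mm²; (rotated 20° about Z; rotation is an isometry so areas/perimeters/island counts are preserved). At z = 22.72: the cube (footprint 25×13.5) is included at this height (area 337.50 mm²); the cube at (10.5, 12) is not intersected at this z (z outside [9, 22.5]); Subtracting the remaining from the first: none of the subtracted shapes is present at this height, so the 25×13.5 cube is unchanged — area = 337.50 mm²; (whole slice rotated 20° about Z — lengths, areas and connectivity unchanged). Checking containment: at z = 22.72 the cross-section extends beyond the z = 10.24 cross-section by about 21.75 mm².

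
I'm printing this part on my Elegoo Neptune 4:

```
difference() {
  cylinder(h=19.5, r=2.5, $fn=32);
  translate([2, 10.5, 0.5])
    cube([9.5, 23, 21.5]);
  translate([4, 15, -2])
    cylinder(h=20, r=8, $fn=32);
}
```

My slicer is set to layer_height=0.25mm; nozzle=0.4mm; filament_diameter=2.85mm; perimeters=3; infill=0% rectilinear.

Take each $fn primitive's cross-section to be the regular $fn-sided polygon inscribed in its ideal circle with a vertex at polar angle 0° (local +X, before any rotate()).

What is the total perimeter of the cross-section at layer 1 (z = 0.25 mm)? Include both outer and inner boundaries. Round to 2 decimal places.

At z = 0.25 mm: the r=2.5 cylinder contributes a regular 32-gon of circumradius 2.5 (perimeter = 2·32·2.500·sin(180°/32) = 15.68 mm); the cube at (2, 10.5) is not intersected at this z (z outside [0.5, 22]); the r=8 cylinder at (4, 15) contributes a regular 32-gon of circumradius 8 (perimeter = 2·32·8.000·sin(180°/32) = 50.18 mm); Taking the first minus the rest: starting from the r=2.5 cylinder, the r=8 cylinder at (4, 15) misses the remaining region (no effect) — boundary = 15.68 mm. Overall, the cross-section is a single solid region. Total boundary length (outer) = 15.68 mm.

15.68 mm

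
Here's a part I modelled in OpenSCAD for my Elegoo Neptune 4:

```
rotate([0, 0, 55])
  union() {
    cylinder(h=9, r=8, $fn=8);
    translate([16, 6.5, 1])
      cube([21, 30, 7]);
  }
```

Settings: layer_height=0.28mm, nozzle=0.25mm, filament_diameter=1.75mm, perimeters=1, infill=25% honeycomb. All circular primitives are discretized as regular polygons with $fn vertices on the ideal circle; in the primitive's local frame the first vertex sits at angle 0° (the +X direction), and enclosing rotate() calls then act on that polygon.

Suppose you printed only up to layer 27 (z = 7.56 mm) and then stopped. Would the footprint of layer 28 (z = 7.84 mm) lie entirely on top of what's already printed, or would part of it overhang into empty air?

entirely on top

Compare the two slices. At z = 7.56: the r=8 cylinder contributes a regular 8-gon of circumradius 8 (area = (8/2)·8.000²·sin(360°/8) = 181.02 mm²); the 21×30 cube at (16, 6.5) contributes its full rectangle (area 630.00 mm²); Combining (union): the 2 present regions are separate (no shared area or edge), so areas and boundary lengths simply add and each stays a separate island — area = 811.02 mm²; (rotated 55° about Z; rotation is an isometry so areas/perimeters/island counts are preserved). At z = 7.84: the r=8 cylinder gives a regular 8-gon of circumradius 8 (constant along its height) (area = (8/2)·8.000²·sin(360°/8) = 181.02 mm²); the 21×30 cube at (16, 6.5) contributes its full rectangle (area 630.00 mm²); Merging all regions: the 2 present regions are separate (no shared area or edge), so areas and boundary lengths simply add and each stays a separate island — area = 811.02 mm²; (rotated 55° about Z; rotation is an isometry so areas/perimeters/island counts are preserved). Checking containment: the cross-section at z = 7.84 is a subset of the cross-section at z = 7.56.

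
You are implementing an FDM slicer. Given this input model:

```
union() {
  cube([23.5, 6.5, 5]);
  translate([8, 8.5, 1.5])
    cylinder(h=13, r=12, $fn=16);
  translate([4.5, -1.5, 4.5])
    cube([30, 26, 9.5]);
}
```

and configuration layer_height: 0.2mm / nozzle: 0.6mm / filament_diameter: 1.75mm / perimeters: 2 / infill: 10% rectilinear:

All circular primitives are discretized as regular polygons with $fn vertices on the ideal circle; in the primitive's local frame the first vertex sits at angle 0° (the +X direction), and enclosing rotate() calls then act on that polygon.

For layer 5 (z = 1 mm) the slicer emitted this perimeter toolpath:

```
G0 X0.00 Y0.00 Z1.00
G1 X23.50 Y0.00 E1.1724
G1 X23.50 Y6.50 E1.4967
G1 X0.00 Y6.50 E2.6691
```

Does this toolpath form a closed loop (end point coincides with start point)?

no

Start point (G0): (0.00, 0.00). End point (last G1): the path does not return to the start — open.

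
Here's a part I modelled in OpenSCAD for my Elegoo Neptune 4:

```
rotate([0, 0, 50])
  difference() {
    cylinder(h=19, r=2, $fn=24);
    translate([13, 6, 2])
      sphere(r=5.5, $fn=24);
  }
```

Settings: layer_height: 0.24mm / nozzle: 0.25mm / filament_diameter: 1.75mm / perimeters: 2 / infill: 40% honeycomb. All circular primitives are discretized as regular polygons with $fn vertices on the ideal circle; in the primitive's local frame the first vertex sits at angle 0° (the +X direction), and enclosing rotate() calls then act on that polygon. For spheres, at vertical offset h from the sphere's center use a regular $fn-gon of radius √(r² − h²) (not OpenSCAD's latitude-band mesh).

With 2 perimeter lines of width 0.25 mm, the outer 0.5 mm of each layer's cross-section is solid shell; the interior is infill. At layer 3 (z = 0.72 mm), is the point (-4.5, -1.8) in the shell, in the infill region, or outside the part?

outside

At z = 0.72 mm: the r=2 cylinder gives a regular 24-gon of circumradius 2 (constant along its height); the r=5.5 sphere at (13, 6) contributes a regular 24-gon of circumradius √(5.5²−1.28²) = 5.349; Taking the first minus the rest: starting from the r=2 cylinder, the r=5.5 sphere at (13, 6) misses the remaining region (no effect) — 1 connected region; (whole slice rotated 50° about Z — lengths, areas and connectivity unchanged). Overall, the cross-section is a single solid region. Undo the 50° rotation: the query point maps to (-4.271, 2.290) in the un-rotated model frame. The nearest boundary edge runs (-1.93, 0.52)→(-1.73, 1.00); distance from the point to it = 2.85 mm. The point is not inside any of the regions above, so it lies outside the cross-section (2.85 mm from the nearest boundary).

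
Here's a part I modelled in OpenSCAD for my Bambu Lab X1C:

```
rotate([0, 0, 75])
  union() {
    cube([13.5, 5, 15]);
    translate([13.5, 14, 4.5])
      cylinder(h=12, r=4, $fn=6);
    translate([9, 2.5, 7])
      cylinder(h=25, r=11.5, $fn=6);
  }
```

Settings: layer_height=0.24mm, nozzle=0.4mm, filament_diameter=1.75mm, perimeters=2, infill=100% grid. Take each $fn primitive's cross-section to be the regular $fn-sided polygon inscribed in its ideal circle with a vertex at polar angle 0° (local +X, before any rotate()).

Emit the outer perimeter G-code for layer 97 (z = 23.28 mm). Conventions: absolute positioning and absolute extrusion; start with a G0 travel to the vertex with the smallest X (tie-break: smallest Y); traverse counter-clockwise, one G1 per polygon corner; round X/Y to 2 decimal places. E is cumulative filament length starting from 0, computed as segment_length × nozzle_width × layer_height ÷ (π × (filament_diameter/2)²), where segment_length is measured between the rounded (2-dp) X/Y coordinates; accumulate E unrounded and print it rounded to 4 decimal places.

At z = 23.28 mm: the cube is absent (z outside [0, 15]); the cylinder at (13.5, 14) is absent (z outside [4.5, 16.5]); the r=11.5 cylinder at (9, 2.5) contributes a regular 6-gon of circumradius 11.5; Combining (union): only the r=11.5 cylinder at (9, 2.5) is present, so the union is just that shape — 1 connected region; (rotated 75° about Z; rotation is an isometry so areas/perimeters/island counts are preserved). The outline is a single polygon with 6 vertices. Extrusion per mm of travel: 0.4 × 0.24 / (π × 0.875²) = 0.039912. Accumulating E over each segment gives final E = 2.7540.

G0 X-11.19 Y6.36 Z23.28
G1 X-3.06 Y-1.77 E0.4589
G1 X8.05 Y1.21 E0.9180
G1 X11.02 Y12.32 E1.3770
G1 X2.89 Y20.45 E1.8359
G1 X-8.22 Y17.47 E2.2950
G1 X-11.19 Y6.36 E2.7540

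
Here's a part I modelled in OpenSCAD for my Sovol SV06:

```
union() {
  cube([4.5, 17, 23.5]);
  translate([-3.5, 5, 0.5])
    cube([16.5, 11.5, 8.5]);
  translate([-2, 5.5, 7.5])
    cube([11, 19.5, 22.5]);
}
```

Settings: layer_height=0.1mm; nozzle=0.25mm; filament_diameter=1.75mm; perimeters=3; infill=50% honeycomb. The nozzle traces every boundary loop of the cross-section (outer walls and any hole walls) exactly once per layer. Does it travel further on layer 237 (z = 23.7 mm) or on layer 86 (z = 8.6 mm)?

Layer 237 (z = 23.7): the cube does not reach this height (z outside [0, 23.5]); the cube at (-3.5, 5) is absent (z outside [0.5, 9]); the cube at (-2, 5.5) (footprint 11×19.5) is included at this height (perimeter 61.00 mm); Merging all regions: only the 11×19.5 cube at (-2, 5.5) is present, so the union is just that shape — boundary = 61.00 mm. So its perimeter = 61.00 mm. Layer 86 (z = 8.6): the cube is present — its section is the full 4.5×17 rectangle (perimeter 43.00 mm); the cube at (-3.5, 5) is present — its section is the full 16.5×11.5 rectangle (perimeter 56.00 mm); the cube at (-2, 5.5) is present — its section is the full 11×19.5 rectangle (perimeter 61.00 mm); Taking the union: the regions partially overlap (shared area 175.00 mm²), so the edge portions inside another operand are dropped and the merged outline is re-measured after clipping — boundary = 83.00 mm. So its perimeter = 83.00 mm. Layer 86 is larger (83.00 vs 61.00 mm).

layer 86 (z = 8.6 mm)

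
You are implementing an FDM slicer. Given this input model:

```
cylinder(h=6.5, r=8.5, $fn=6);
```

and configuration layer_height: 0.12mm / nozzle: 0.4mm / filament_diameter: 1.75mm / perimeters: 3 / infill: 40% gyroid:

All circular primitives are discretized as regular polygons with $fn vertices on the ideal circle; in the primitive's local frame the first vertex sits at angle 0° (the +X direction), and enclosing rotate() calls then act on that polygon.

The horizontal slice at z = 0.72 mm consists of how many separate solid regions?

At z = 0.72 mm: the cylinder: section is a regular 6-gon, circumradius r=8.5. The result has 1 disconnected region.

1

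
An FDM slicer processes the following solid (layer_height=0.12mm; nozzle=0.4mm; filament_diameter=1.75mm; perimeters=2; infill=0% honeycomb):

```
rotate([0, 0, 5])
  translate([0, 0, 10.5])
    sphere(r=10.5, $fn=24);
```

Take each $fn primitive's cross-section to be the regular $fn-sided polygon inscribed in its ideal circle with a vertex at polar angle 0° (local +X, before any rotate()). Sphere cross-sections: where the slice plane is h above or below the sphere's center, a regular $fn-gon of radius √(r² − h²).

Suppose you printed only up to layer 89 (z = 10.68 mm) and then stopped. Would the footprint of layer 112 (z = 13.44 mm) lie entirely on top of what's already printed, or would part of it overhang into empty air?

Compare the two slices. At z = 10.68: the r=10.5 sphere slices to a regular 24-gon of circumradius 10.498 (√(r²−h²) with h=0.18 from center) (area = (24/2)·10.498²·sin(360°/24) = 342.32 mm²); (rotated 5° about Z; rotation is an isometry so areas/perimeters/island counts are preserved). At z = 13.44: the r=10.5 sphere contributes a regular 24-gon of circumradius √(10.5²−2.94²) = 10.080 (area = (24/2)·10.080²·sin(360°/24) = 315.57 mm²); (rotated 5° about Z; rotation is an isometry so areas/perimeters/island counts are preserved). Checking containment: the cross-section at z = 13.44 is a subset of the cross-section at z = 10.68.

entirely on top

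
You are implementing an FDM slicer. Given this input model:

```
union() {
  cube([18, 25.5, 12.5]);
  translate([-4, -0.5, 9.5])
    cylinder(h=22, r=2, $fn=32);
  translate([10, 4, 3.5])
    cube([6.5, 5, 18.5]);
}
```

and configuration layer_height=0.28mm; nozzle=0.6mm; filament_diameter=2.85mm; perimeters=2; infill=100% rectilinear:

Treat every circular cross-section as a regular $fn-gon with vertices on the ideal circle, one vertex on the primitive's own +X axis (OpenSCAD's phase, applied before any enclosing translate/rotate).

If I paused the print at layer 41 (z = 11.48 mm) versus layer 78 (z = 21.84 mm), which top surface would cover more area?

Layer 41 (z = 11.48): the cube (footprint 18×25.5) is included at this height (area 459.00 mm²); the r=2 cylinder at (-4, -0.5) gives a regular 32-gon of circumradius 2 (constant along its height) (area = (32/2)·2.000²·sin(360°/32) = 12.49 mm²); the cube at (10, 4) is present — its section is the full 6.5×5 rectangle (area 32.50 mm²); Combining (union): the regions partially overlap — summed areas 503.99 mm² minus the doubly-counted overlap 32.50 mm² gives 471.49 mm² — area = 471.49 mm². So its area = 471.49 mm². Layer 78 (z = 21.84): the cube does not reach this height (z outside [0, 12.5]); the r=2 cylinder at (-4, -0.5) gives a regular 32-gon of circumradius 2 (constant along its height) (area = (32/2)·2.000²·sin(360°/32) = 12.49 mm²); the cube at (10, 4) (footprint 6.5×5) is included at this height (area 32.50 mm²); Combining (union): the 2 present regions are separate (no shared area or edge), so areas and boundary lengths simply add and each stays a separate island — area = 44.99 mm². So its area = 44.99 mm². Layer 41 is larger (471.49 vs 44.99 mm²).

layer 41 (z = 11.48 mm)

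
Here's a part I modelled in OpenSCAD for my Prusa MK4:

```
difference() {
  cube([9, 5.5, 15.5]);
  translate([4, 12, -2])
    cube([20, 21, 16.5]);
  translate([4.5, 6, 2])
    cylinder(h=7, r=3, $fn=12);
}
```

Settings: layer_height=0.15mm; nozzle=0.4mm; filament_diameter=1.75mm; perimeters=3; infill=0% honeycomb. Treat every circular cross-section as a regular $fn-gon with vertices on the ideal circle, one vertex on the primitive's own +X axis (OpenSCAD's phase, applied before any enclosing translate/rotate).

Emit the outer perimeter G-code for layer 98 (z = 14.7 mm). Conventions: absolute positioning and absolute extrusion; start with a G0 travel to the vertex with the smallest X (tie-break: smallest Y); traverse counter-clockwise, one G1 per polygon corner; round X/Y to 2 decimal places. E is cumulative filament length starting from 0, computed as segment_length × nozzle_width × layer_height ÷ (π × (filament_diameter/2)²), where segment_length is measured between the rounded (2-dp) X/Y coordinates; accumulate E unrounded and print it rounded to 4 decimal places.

G0 X0.00 Y0.00 Z14.70
G1 X9.00 Y0.00 E0.2245
G1 X9.00 Y5.50 E0.3617
G1 X0.00 Y5.50 E0.5862
G1 X0.00 Y0.00 E0.7234

At z = 14.7 mm: the 9×5.5 cube contributes its full rectangle; the cube at (4, 12) is absent (z outside [-2, 14.5]); the cylinder at (4.5, 6) is absent (z outside [2, 9]); Subtracting the remaining from the first: none of the subtracted shapes is present at this height, so the 9×5.5 cube is unchanged — 1 connected region. The outline is a single polygon with 4 vertices. Extrusion per mm of travel: 0.4 × 0.15 / (π × 0.875²) = 0.024945. Accumulating E over each segment gives final E = 0.7234.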